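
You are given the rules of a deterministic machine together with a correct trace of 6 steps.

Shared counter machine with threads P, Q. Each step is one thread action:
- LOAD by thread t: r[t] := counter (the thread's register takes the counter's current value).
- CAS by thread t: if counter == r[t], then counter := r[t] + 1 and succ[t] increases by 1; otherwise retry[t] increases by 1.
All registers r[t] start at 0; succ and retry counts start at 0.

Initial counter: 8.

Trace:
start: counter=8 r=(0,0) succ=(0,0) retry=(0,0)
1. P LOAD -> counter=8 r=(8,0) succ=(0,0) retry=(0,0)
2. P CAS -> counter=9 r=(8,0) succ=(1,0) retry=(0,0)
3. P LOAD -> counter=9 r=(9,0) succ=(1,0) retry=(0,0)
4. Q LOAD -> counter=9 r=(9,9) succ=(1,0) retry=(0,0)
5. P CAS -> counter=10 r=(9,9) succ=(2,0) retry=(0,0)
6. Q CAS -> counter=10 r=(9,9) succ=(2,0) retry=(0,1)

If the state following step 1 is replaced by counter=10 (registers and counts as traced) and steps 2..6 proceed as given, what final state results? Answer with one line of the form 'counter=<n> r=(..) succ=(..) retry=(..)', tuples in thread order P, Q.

state after step 1 := counter=10 r=(8,0) succ=(0,0) retry=(0,0)
2. P CAS -> counter=10 r=(8,0) succ=(0,0) retry=(1,0)
3. P LOAD -> counter=10 r=(10,0) succ=(0,0) retry=(1,0)
4. Q LOAD -> counter=10 r=(10,10) succ=(0,0) retry=(1,0)
5. P CAS -> counter=11 r=(10,10) succ=(1,0) retry=(1,0)
6. Q CAS -> counter=11 r=(10,10) succ=(1,0) retry=(1,1)

counter=11 r=(10,10) succ=(1,0) retry=(1,1)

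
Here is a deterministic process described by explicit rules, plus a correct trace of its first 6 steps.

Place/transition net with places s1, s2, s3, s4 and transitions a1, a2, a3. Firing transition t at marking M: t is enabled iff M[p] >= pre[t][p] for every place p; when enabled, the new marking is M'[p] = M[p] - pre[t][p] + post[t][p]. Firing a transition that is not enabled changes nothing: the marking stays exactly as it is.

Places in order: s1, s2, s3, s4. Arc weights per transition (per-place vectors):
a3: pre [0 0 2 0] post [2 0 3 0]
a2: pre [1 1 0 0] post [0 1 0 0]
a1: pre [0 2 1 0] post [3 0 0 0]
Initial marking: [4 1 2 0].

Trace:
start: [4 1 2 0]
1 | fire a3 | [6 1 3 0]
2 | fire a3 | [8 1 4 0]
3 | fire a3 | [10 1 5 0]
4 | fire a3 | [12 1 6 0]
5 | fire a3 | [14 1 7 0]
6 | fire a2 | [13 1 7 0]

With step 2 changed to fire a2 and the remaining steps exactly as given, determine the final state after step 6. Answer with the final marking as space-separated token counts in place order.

(re-executing from step 2 with the substitution; state before step 2: [6 1 3 0])
2 | fire a2 | [5 1 3 0]
3 | fire a3 | [7 1 4 0]
4 | fire a3 | [9 1 5 0]
5 | fire a3 | [11 1 6 0]
6 | fire a2 | [10 1 6 0]

10 1 6 0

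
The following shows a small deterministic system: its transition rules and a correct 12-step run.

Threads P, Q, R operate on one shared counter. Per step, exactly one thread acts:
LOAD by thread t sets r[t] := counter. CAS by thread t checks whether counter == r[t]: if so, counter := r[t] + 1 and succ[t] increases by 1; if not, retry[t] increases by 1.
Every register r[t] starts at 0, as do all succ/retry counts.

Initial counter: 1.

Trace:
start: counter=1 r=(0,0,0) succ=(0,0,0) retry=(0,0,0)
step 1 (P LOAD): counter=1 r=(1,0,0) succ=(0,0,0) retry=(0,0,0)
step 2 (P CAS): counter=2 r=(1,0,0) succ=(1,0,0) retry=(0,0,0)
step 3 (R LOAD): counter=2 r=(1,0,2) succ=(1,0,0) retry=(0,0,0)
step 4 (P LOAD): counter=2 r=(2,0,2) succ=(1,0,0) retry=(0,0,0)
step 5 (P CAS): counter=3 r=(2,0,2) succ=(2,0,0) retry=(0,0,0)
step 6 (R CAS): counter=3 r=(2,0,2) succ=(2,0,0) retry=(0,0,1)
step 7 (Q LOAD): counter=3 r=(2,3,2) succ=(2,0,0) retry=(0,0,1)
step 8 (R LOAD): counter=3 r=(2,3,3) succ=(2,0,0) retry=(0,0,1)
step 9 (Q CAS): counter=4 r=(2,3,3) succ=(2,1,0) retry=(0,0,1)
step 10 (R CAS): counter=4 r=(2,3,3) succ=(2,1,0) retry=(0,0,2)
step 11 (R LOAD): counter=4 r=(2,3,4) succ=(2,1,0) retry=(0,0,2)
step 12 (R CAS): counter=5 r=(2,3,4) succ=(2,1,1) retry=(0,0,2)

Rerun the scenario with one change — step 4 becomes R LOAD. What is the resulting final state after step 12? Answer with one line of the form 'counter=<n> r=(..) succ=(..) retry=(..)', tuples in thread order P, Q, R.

(re-executing from step 4 with the substitution; state before step 4: counter=2 r=(1,0,2) succ=(1,0,0) retry=(0,0,0))
step 4 (R LOAD): counter=2 r=(1,0,2) succ=(1,0,0) retry=(0,0,0)
step 5 (P CAS): counter=2 r=(1,0,2) succ=(1,0,0) retry=(1,0,0)
step 6 (R CAS): counter=3 r=(1,0,2) succ=(1,0,1) retry=(1,0,0)
step 7 (Q LOAD): counter=3 r=(1,3,2) succ=(1,0,1) retry=(1,0,0)
step 8 (R LOAD): counter=3 r=(1,3,3) succ=(1,0,1) retry=(1,0,0)
step 9 (Q CAS): counter=4 r=(1,3,3) succ=(1,1,1) retry=(1,0,0)
step 10 (R CAS): counter=4 r=(1,3,3) succ=(1,1,1) retry=(1,0,1)
step 11 (R LOAD): counter=4 r=(1,3,4) succ=(1,1,1) retry=(1,0,1)
step 12 (R CAS): counter=5 r=(1,3,4) succ=(1,1,2) retry=(1,0,1)

counter=5 r=(1,3,4) succ=(1,1,2) retry=(1,0,1)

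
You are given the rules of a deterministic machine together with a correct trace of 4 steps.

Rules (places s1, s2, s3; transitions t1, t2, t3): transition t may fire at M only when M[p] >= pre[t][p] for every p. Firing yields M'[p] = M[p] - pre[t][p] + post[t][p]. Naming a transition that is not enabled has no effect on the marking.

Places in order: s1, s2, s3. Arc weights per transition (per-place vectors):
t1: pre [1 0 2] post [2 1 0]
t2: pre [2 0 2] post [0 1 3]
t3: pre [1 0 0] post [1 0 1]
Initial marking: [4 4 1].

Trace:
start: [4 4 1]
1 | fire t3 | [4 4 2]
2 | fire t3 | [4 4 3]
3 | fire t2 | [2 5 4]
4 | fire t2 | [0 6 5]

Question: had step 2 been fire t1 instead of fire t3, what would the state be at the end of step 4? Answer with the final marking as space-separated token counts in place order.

(re-executing from step 2 with the substitution; state before step 2: [4 4 2])
2 | fire t1 | [5 5 0]
3 | fire t2 | [5 5 0]
4 | fire t2 | [5 5 0]

5 5 0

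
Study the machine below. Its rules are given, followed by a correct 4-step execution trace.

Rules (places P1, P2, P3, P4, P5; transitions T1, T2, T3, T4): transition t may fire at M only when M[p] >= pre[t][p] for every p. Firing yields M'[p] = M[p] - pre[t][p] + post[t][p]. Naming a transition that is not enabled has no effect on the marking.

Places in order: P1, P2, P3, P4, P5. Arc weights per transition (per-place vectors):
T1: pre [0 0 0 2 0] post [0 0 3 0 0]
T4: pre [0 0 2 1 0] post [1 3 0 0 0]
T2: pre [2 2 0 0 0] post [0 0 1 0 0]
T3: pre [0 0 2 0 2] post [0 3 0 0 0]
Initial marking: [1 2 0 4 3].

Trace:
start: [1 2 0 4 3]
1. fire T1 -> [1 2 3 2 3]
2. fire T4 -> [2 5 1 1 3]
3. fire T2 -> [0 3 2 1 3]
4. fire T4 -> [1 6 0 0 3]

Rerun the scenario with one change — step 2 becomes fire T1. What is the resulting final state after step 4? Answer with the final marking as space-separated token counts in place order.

(re-executing from step 2 with the substitution; state before step 2: [1 2 3 2 3])
2. fire T1 -> [1 2 6 0 3]
3. fire T2 -> [1 2 6 0 3]
4. fire T4 -> [1 2 6 0 3]

1 2 6 0 3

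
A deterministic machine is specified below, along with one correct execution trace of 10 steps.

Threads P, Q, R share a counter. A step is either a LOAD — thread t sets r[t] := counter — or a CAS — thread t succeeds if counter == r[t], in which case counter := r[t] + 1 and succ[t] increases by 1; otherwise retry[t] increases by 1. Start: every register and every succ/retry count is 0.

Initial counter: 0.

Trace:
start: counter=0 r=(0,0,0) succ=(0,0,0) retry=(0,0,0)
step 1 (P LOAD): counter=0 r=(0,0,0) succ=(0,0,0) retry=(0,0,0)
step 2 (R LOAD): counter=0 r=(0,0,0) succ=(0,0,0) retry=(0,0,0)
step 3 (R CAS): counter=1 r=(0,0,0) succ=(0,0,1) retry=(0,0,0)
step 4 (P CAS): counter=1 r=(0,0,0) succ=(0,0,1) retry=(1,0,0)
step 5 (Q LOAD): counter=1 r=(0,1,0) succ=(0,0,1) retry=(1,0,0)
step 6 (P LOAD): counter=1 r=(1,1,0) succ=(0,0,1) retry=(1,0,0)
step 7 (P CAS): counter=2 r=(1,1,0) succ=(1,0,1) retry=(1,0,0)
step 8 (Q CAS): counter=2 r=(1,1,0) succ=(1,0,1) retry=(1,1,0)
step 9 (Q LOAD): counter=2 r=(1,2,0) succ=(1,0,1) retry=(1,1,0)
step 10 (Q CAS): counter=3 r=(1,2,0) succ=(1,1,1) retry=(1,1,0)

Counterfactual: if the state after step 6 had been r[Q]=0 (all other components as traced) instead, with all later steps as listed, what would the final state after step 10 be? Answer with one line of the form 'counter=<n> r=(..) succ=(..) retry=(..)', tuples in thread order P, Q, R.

state after step 6 := counter=1 r=(1,0,0) succ=(0,0,1) retry=(1,0,0)
step 7 (P CAS): counter=2 r=(1,0,0) succ=(1,0,1) retry=(1,0,0)
step 8 (Q CAS): counter=2 r=(1,0,0) succ=(1,0,1) retry=(1,1,0)
step 9 (Q LOAD): counter=2 r=(1,2,0) succ=(1,0,1) retry=(1,1,0)
step 10 (Q CAS): counter=3 r=(1,2,0) succ=(1,1,1) retry=(1,1,0)

counter=3 r=(1,2,0) succ=(1,1,1) retry=(1,1,0)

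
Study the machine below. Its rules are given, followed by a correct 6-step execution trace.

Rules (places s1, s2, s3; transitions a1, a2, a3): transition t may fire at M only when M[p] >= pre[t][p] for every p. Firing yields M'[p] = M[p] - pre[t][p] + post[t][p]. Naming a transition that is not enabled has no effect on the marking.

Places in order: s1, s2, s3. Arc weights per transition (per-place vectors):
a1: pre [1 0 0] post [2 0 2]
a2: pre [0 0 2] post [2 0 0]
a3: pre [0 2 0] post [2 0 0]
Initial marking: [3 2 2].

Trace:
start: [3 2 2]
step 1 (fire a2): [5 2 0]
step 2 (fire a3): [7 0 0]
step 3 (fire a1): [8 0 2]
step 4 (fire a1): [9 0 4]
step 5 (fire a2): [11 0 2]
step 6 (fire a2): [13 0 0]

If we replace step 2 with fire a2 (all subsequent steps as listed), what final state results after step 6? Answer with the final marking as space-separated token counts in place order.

(re-executing from step 2 with the substitution; state before step 2: [5 2 0])
step 2 (fire a2): [5 2 0]
step 3 (fire a1): [6 2 2]
step 4 (fire a1): [7 2 4]
step 5 (fire a2): [9 2 2]
step 6 (fire a2): [11 2 0]

11 2 0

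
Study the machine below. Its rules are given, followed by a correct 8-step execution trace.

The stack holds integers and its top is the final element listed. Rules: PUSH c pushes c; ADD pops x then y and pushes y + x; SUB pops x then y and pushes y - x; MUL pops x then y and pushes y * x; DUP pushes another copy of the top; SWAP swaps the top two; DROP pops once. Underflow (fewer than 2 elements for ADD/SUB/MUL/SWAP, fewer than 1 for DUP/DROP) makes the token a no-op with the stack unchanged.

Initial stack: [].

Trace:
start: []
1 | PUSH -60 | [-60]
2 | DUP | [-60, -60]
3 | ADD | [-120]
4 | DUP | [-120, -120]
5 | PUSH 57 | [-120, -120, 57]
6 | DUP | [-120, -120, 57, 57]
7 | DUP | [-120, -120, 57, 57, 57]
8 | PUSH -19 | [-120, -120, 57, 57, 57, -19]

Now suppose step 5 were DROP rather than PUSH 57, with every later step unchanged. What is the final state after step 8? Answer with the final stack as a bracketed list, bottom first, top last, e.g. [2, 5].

(re-executing from step 5 with the substitution; state before step 5: [-120, -120])
5 | DROP | [-120]
6 | DUP | [-120, -120]
7 | DUP | [-120, -120, -120]
8 | PUSH -19 | [-120, -120, -120, -19]

[-120, -120, -120, -19]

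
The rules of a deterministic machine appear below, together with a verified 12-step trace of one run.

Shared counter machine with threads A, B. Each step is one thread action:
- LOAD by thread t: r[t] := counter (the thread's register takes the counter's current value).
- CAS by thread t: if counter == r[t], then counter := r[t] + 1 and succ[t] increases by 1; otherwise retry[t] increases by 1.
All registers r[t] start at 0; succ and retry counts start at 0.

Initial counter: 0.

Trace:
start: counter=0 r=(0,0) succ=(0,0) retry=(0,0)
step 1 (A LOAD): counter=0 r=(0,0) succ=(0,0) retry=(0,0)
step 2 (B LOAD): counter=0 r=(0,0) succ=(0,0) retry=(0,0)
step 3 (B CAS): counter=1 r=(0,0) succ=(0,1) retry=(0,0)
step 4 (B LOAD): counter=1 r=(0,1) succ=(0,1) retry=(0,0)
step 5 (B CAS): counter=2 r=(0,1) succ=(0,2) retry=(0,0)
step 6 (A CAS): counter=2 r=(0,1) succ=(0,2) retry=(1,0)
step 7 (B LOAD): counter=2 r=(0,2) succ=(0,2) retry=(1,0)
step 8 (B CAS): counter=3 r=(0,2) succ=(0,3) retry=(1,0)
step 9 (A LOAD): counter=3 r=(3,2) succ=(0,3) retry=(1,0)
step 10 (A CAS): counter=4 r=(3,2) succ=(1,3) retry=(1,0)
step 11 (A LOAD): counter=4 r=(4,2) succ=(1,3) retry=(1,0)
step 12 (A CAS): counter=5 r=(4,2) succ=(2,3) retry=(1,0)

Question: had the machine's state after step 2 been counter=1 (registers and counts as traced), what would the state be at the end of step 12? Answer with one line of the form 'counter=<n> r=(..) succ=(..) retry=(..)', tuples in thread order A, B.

counter=5 r=(4,2) succ=(2,2) retry=(1,1)

state after step 2 := counter=1 r=(0,0) succ=(0,0) retry=(0,0)
step 3 (B CAS): counter=1 r=(0,0) succ=(0,0) retry=(0,1)
step 4 (B LOAD): counter=1 r=(0,1) succ=(0,0) retry=(0,1)
step 5 (B CAS): counter=2 r=(0,1) succ=(0,1) retry=(0,1)
step 6 (A CAS): counter=2 r=(0,1) succ=(0,1) retry=(1,1)
step 7 (B LOAD): counter=2 r=(0,2) succ=(0,1) retry=(1,1)
step 8 (B CAS): counter=3 r=(0,2) succ=(0,2) retry=(1,1)
step 9 (A LOAD): counter=3 r=(3,2) succ=(0,2) retry=(1,1)
step 10 (A CAS): counter=4 r=(3,2) succ=(1,2) retry=(1,1)
step 11 (A LOAD): counter=4 r=(4,2) succ=(1,2) retry=(1,1)
step 12 (A CAS): counter=5 r=(4,2) succ=(2,2) retry=(1,1)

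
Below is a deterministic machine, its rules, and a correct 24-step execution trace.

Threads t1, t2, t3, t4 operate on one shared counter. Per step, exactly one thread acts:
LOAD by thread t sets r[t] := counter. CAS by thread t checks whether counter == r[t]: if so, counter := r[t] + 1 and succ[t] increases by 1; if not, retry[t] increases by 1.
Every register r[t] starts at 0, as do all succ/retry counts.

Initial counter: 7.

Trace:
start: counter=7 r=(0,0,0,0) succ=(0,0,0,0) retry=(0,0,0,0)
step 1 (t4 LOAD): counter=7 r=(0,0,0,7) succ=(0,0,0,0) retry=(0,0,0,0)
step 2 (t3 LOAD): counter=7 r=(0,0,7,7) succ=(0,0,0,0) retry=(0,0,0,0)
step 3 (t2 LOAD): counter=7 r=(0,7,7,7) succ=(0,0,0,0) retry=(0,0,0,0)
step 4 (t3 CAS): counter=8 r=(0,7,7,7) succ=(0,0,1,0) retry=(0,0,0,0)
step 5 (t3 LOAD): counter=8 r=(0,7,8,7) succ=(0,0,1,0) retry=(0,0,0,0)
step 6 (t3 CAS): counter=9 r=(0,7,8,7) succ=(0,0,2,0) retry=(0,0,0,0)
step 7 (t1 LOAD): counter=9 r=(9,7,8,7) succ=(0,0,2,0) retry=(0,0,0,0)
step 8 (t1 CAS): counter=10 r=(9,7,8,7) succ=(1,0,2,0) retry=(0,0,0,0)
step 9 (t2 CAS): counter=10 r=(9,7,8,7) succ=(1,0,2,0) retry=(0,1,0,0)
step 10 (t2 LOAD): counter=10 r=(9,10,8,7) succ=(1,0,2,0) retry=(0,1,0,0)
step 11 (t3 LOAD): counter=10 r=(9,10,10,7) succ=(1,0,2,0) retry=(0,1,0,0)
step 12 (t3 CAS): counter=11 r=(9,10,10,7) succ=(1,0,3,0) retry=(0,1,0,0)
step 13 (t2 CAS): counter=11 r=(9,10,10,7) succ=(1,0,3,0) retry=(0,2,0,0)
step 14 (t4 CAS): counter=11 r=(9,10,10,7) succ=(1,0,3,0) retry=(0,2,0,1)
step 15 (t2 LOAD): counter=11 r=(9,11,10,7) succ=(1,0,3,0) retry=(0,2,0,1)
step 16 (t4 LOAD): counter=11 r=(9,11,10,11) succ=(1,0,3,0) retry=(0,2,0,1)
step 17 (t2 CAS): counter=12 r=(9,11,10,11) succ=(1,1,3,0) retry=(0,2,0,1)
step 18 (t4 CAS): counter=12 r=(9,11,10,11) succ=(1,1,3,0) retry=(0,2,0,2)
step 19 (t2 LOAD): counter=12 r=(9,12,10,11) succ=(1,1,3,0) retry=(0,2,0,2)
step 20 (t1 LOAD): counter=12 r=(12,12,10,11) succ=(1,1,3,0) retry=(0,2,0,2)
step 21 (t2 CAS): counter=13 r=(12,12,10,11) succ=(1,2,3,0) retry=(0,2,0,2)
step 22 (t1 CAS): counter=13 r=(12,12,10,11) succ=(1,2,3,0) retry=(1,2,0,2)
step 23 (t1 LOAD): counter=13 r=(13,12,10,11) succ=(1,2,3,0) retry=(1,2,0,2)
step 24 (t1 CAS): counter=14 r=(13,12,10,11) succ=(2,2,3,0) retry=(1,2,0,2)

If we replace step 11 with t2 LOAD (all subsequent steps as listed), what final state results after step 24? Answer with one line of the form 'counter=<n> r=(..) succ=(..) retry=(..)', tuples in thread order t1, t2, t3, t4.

counter=14 r=(13,12,8,11) succ=(2,3,2,0) retry=(1,1,1,2)

(re-executing from step 11 with the substitution; state before step 11: counter=10 r=(9,10,8,7) succ=(1,0,2,0) retry=(0,1,0,0))
step 11 (t2 LOAD): counter=10 r=(9,10,8,7) succ=(1,0,2,0) retry=(0,1,0,0)
step 12 (t3 CAS): counter=10 r=(9,10,8,7) succ=(1,0,2,0) retry=(0,1,1,0)
step 13 (t2 CAS): counter=11 r=(9,10,8,7) succ=(1,1,2,0) retry=(0,1,1,0)
step 14 (t4 CAS): counter=11 r=(9,10,8,7) succ=(1,1,2,0) retry=(0,1,1,1)
step 15 (t2 LOAD): counter=11 r=(9,11,8,7) succ=(1,1,2,0) retry=(0,1,1,1)
step 16 (t4 LOAD): counter=11 r=(9,11,8,11) succ=(1,1,2,0) retry=(0,1,1,1)
step 17 (t2 CAS): counter=12 r=(9,11,8,11) succ=(1,2,2,0) retry=(0,1,1,1)
step 18 (t4 CAS): counter=12 r=(9,11,8,11) succ=(1,2,2,0) retry=(0,1,1,2)
step 19 (t2 LOAD): counter=12 r=(9,12,8,11) succ=(1,2,2,0) retry=(0,1,1,2)
step 20 (t1 LOAD): counter=12 r=(12,12,8,11) succ=(1,2,2,0) retry=(0,1,1,2)
step 21 (t2 CAS): counter=13 r=(12,12,8,11) succ=(1,3,2,0) retry=(0,1,1,2)
step 22 (t1 CAS): counter=13 r=(12,12,8,11) succ=(1,3,2,0) retry=(1,1,1,2)
step 23 (t1 LOAD): counter=13 r=(13,12,8,11) succ=(1,3,2,0) retry=(1,1,1,2)
step 24 (t1 CAS): counter=14 r=(13,12,8,11) succ=(2,3,2,0) retry=(1,1,1,2)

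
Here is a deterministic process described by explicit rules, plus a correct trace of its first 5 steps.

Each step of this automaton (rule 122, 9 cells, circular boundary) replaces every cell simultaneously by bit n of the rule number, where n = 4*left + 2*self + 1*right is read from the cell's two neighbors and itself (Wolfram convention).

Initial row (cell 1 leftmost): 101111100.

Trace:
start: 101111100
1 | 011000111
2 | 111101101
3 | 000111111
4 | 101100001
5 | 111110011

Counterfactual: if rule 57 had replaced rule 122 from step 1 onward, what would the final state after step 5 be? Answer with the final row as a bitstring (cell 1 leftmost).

(re-executing steps 1..5 under rule 57; state before step 1: 101111100)
1 | 011000010
2 | 010111001
3 | 101100100
4 | 011010010
5 | 010101001

010101001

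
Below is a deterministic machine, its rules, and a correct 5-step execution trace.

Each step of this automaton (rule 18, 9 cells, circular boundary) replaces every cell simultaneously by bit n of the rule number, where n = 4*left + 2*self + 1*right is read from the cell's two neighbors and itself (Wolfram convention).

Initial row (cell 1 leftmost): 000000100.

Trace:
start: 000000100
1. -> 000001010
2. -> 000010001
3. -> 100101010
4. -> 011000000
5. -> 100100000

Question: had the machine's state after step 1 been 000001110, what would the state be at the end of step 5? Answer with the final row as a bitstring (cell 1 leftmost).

100100000

state after step 1 := 000001110
2. -> 000010001
3. -> 100101010
4. -> 011000000
5. -> 100100000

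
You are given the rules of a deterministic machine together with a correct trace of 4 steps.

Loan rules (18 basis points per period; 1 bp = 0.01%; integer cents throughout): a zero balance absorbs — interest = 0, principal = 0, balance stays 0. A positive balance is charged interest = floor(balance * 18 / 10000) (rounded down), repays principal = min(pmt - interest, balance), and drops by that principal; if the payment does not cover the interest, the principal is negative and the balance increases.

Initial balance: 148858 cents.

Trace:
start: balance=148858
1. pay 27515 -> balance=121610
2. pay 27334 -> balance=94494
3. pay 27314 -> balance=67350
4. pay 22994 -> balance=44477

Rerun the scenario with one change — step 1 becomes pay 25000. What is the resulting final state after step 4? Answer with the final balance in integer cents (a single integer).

(re-executing from step 1 with the substitution; state before step 1: balance=148858)
1. pay 25000 -> balance=124125
2. pay 27334 -> balance=97014
3. pay 27314 -> balance=69874
4. pay 22994 -> balance=47005

47005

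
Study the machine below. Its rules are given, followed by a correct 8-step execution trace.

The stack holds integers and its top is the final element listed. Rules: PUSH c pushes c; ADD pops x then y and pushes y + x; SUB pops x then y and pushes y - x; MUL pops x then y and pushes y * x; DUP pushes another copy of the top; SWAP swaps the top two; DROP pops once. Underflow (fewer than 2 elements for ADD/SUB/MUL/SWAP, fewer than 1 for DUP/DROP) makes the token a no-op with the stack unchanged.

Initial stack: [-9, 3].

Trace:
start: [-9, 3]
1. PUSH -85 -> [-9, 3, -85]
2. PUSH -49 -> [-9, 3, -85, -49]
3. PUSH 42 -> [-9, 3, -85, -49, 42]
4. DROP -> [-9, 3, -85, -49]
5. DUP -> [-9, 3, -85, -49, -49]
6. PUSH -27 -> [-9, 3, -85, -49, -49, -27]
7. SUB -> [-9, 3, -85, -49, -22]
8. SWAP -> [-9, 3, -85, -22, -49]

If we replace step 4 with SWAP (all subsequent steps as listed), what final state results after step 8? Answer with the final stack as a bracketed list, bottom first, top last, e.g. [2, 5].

[-9, 3, -85, 42, -22, -49]

(re-executing from step 4 with the substitution; state before step 4: [-9, 3, -85, -49, 42])
4. SWAP -> [-9, 3, -85, 42, -49]
5. DUP -> [-9, 3, -85, 42, -49, -49]
6. PUSH -27 -> [-9, 3, -85, 42, -49, -49, -27]
7. SUB -> [-9, 3, -85, 42, -49, -22]
8. SWAP -> [-9, 3, -85, 42, -22, -49]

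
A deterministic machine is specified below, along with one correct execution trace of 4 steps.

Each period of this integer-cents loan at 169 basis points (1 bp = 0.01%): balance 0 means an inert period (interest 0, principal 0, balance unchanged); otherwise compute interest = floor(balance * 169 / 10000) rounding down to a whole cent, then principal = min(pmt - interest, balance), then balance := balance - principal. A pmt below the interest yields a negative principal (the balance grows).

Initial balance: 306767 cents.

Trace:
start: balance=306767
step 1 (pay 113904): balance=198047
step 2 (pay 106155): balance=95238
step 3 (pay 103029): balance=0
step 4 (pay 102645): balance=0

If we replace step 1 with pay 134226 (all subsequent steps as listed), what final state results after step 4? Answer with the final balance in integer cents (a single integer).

(re-executing from step 1 with the substitution; state before step 1: balance=306767)
step 1 (pay 134226): balance=177725
step 2 (pay 106155): balance=74573
step 3 (pay 103029): balance=0
step 4 (pay 102645): balance=0

0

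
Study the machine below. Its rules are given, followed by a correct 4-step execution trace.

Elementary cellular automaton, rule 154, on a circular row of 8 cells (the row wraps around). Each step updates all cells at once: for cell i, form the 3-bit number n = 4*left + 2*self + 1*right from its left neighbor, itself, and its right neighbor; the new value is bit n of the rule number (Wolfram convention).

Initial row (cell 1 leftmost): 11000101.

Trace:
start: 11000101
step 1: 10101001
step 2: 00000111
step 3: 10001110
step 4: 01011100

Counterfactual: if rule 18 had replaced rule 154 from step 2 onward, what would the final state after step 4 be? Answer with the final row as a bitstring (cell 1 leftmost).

10010110

(re-executing steps 2..4 under rule 18; state before step 2: 10101001)
step 2: 00000110
step 3: 00001001
step 4: 10010110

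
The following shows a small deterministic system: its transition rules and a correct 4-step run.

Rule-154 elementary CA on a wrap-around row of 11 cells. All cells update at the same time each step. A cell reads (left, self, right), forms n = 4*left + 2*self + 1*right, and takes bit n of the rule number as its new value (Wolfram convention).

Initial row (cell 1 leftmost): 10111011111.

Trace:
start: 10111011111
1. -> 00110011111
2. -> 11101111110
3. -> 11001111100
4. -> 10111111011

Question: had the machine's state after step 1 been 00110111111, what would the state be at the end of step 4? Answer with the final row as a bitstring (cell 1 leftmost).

10011111011

state after step 1 := 00110111111
2. -> 11100111110
3. -> 11011111100
4. -> 10011111011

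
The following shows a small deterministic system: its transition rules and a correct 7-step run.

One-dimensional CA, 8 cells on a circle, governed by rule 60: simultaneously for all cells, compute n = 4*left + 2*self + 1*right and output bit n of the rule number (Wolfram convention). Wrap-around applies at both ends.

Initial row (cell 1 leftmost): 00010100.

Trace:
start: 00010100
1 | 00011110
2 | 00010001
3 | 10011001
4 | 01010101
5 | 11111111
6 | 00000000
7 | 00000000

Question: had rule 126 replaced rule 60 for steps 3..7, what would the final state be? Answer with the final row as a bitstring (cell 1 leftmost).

10111011

(re-executing steps 3..7 under rule 126; state before step 3: 00010001)
3 | 10111011
4 | 11101110
5 | 10111011
6 | 11101110
7 | 10111011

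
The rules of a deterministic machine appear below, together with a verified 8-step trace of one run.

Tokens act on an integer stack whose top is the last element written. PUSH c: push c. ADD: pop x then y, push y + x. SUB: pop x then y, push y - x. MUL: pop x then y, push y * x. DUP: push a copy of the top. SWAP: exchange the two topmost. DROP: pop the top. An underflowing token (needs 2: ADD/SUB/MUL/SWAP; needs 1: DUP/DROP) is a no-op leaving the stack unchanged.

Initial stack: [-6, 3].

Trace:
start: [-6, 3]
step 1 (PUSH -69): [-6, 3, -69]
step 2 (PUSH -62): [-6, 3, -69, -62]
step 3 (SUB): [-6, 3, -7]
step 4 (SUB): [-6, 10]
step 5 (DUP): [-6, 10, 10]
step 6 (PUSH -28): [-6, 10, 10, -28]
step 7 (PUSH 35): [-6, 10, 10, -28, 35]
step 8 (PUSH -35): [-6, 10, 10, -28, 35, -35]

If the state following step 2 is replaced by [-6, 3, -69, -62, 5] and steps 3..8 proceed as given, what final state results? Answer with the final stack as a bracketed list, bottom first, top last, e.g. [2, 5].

state after step 2 := [-6, 3, -69, -62, 5]
step 3 (SUB): [-6, 3, -69, -67]
step 4 (SUB): [-6, 3, -2]
step 5 (DUP): [-6, 3, -2, -2]
step 6 (PUSH -28): [-6, 3, -2, -2, -28]
step 7 (PUSH 35): [-6, 3, -2, -2, -28, 35]
step 8 (PUSH -35): [-6, 3, -2, -2, -28, 35, -35]

[-6, 3, -2, -2, -28, 35, -35]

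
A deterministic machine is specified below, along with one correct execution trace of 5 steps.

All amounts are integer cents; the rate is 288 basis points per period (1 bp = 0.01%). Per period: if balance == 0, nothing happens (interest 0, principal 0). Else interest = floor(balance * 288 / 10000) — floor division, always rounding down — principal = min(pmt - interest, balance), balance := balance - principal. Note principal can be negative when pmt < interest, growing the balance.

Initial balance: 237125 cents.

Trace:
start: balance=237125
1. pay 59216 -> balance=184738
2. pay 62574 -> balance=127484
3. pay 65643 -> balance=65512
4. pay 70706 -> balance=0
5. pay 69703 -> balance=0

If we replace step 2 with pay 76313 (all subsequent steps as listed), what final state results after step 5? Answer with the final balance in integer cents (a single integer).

0

(re-executing from step 2 with the substitution; state before step 2: balance=184738)
2. pay 76313 -> balance=113745
3. pay 65643 -> balance=51377
4. pay 70706 -> balance=0
5. pay 69703 -> balance=0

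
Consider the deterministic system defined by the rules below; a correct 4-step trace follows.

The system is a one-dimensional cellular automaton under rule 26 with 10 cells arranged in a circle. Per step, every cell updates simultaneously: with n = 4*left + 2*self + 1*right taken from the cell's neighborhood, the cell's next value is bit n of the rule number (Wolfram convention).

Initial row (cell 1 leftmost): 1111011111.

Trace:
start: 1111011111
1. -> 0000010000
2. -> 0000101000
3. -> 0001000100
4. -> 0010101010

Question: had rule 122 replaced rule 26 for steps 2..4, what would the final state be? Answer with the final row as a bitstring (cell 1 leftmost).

0010101010

(re-executing steps 2..4 under rule 122; state before step 2: 0000010000)
2. -> 0000101000
3. -> 0001010100
4. -> 0010101010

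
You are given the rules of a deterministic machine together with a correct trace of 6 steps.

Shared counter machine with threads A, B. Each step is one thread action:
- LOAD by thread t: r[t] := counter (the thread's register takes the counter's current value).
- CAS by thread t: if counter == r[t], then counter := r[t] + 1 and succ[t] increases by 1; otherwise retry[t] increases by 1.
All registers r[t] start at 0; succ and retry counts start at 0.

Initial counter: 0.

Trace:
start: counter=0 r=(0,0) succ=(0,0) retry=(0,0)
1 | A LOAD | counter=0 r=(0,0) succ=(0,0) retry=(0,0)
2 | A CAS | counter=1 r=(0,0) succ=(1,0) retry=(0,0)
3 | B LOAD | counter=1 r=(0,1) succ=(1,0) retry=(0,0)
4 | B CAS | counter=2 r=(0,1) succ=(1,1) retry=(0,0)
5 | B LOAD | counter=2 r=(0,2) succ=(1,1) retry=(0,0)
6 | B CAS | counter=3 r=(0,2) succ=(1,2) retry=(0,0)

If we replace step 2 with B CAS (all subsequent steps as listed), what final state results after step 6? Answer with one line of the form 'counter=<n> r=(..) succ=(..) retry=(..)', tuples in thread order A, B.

counter=3 r=(0,2) succ=(0,3) retry=(0,0)

(re-executing from step 2 with the substitution; state before step 2: counter=0 r=(0,0) succ=(0,0) retry=(0,0))
2 | B CAS | counter=1 r=(0,0) succ=(0,1) retry=(0,0)
3 | B LOAD | counter=1 r=(0,1) succ=(0,1) retry=(0,0)
4 | B CAS | counter=2 r=(0,1) succ=(0,2) retry=(0,0)
5 | B LOAD | counter=2 r=(0,2) succ=(0,2) retry=(0,0)
6 | B CAS | counter=3 r=(0,2) succ=(0,3) retry=(0,0)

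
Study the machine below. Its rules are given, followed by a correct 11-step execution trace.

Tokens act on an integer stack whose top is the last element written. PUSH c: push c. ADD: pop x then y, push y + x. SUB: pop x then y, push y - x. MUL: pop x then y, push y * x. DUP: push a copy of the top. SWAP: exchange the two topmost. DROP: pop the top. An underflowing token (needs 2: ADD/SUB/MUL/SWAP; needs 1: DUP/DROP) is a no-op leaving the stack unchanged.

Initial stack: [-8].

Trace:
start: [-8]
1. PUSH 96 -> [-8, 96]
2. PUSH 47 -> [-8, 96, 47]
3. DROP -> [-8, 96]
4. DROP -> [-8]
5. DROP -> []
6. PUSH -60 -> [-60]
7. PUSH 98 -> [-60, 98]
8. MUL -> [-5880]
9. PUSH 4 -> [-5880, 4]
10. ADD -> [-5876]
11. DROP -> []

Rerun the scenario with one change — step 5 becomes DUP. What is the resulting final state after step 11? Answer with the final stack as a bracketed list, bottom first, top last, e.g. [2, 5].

[-8, -8]

(re-executing from step 5 with the substitution; state before step 5: [-8])
5. DUP -> [-8, -8]
6. PUSH -60 -> [-8, -8, -60]
7. PUSH 98 -> [-8, -8, -60, 98]
8. MUL -> [-8, -8, -5880]
9. PUSH 4 -> [-8, -8, -5880, 4]
10. ADD -> [-8, -8, -5876]
11. DROP -> [-8, -8]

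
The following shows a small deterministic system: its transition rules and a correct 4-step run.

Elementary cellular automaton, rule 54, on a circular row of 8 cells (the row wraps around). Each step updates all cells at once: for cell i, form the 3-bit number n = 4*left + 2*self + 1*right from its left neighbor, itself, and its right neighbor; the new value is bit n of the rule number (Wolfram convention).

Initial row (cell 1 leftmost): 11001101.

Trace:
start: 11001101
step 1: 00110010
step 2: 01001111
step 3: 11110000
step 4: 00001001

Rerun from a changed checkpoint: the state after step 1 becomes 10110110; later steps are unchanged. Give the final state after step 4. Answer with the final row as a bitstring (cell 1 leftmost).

01000001

state after step 1 := 10110110
step 2: 11001001
step 3: 00111110
step 4: 01000001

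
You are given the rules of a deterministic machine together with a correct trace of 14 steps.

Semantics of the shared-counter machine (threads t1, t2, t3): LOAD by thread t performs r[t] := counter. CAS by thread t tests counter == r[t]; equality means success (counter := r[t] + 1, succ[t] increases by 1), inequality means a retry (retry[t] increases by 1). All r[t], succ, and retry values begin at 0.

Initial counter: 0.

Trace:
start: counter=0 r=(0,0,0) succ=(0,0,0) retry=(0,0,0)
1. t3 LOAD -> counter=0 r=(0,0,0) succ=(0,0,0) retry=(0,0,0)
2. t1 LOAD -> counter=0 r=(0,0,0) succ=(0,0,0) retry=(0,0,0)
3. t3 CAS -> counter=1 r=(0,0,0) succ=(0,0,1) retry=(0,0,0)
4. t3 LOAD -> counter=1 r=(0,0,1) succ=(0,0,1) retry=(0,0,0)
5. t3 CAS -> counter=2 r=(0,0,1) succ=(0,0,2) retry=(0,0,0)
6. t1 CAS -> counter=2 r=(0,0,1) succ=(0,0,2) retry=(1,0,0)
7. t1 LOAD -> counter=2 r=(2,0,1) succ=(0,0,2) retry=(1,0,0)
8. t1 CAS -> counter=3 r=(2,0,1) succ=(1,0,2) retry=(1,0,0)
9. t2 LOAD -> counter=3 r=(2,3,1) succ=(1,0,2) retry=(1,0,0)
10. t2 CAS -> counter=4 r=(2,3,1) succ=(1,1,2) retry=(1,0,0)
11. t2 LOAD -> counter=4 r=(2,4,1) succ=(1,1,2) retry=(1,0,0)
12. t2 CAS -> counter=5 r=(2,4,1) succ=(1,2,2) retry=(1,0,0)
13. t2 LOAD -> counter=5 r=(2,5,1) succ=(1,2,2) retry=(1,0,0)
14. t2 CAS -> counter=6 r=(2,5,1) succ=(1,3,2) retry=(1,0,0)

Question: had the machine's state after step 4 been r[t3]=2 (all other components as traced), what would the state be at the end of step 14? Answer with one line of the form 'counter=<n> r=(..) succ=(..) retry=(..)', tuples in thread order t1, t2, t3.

counter=5 r=(1,4,2) succ=(1,3,1) retry=(1,0,1)

state after step 4 := counter=1 r=(0,0,2) succ=(0,0,1) retry=(0,0,0)
5. t3 CAS -> counter=1 r=(0,0,2) succ=(0,0,1) retry=(0,0,1)
6. t1 CAS -> counter=1 r=(0,0,2) succ=(0,0,1) retry=(1,0,1)
7. t1 LOAD -> counter=1 r=(1,0,2) succ=(0,0,1) retry=(1,0,1)
8. t1 CAS -> counter=2 r=(1,0,2) succ=(1,0,1) retry=(1,0,1)
9. t2 LOAD -> counter=2 r=(1,2,2) succ=(1,0,1) retry=(1,0,1)
10. t2 CAS -> counter=3 r=(1,2,2) succ=(1,1,1) retry=(1,0,1)
11. t2 LOAD -> counter=3 r=(1,3,2) succ=(1,1,1) retry=(1,0,1)
12. t2 CAS -> counter=4 r=(1,3,2) succ=(1,2,1) retry=(1,0,1)
13. t2 LOAD -> counter=4 r=(1,4,2) succ=(1,2,1) retry=(1,0,1)
14. t2 CAS -> counter=5 r=(1,4,2) succ=(1,3,1) retry=(1,0,1)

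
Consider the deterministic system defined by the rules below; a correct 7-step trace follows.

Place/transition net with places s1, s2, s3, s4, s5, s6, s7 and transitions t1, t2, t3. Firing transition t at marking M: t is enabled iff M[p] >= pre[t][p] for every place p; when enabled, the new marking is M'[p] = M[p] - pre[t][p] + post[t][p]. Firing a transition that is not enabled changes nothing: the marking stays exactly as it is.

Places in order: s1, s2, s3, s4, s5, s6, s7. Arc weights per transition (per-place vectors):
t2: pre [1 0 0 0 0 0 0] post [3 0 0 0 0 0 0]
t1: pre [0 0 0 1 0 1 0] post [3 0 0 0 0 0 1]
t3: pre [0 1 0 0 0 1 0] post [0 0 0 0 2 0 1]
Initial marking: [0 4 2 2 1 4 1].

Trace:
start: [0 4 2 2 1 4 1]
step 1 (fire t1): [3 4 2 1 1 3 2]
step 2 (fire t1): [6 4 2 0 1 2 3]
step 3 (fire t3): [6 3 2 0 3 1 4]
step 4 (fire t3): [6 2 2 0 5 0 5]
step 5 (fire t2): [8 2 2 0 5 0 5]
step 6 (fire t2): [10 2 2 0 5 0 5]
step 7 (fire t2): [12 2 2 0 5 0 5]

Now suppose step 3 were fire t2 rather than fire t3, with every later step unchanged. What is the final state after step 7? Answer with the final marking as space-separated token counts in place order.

14 3 2 0 3 1 4

(re-executing from step 3 with the substitution; state before step 3: [6 4 2 0 1 2 3])
step 3 (fire t2): [8 4 2 0 1 2 3]
step 4 (fire t3): [8 3 2 0 3 1 4]
step 5 (fire t2): [10 3 2 0 3 1 4]
step 6 (fire t2): [12 3 2 0 3 1 4]
step 7 (fire t2): [14 3 2 0 3 1 4]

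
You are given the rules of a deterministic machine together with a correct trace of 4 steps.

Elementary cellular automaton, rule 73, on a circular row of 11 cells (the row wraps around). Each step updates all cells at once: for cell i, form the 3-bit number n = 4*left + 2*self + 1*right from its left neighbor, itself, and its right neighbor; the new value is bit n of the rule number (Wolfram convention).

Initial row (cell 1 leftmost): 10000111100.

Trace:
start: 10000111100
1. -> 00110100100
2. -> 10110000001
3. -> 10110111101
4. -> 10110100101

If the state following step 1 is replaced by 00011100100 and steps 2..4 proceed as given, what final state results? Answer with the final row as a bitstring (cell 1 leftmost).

00011101100

state after step 1 := 00011100100
2. -> 11010100001
3. -> 01000001101
4. -> 00011101100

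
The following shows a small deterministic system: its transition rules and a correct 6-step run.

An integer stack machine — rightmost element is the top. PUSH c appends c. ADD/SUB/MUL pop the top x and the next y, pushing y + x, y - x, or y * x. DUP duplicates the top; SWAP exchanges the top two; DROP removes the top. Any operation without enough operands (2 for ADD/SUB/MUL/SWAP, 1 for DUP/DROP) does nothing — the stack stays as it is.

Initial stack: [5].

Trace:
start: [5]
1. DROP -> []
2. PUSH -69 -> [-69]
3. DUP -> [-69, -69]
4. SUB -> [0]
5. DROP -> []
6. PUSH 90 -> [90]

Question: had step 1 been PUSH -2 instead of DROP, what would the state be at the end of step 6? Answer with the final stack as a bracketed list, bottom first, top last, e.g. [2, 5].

[5, -2, 90]

(re-executing from step 1 with the substitution; state before step 1: [5])
1. PUSH -2 -> [5, -2]
2. PUSH -69 -> [5, -2, -69]
3. DUP -> [5, -2, -69, -69]
4. SUB -> [5, -2, 0]
5. DROP -> [5, -2]
6. PUSH 90 -> [5, -2, 90]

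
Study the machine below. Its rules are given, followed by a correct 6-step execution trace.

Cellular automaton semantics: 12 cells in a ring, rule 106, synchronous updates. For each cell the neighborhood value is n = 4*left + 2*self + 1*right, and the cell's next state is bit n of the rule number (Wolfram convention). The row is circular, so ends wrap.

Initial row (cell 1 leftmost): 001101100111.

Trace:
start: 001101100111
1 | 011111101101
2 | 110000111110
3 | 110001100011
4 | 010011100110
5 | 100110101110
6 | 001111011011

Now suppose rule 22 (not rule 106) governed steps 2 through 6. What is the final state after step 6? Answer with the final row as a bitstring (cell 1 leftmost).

000100010000

(re-executing steps 2..6 under rule 22; state before step 2: 011111101101)
2 | 000000000001
3 | 100000000011
4 | 010000000100
5 | 111000001110
6 | 000100010000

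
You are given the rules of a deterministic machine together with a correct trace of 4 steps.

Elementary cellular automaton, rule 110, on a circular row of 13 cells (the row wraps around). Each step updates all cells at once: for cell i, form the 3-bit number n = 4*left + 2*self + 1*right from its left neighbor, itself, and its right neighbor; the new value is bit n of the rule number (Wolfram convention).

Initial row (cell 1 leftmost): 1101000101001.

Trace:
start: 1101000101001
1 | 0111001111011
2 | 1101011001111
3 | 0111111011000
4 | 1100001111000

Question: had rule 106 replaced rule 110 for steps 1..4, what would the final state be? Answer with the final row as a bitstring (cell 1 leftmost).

(re-executing steps 1..4 under rule 106; state before step 1: 1101000101001)
1 | 0110001010011
2 | 1110010100111
3 | 0010101001100
4 | 0101010011100

0101010011100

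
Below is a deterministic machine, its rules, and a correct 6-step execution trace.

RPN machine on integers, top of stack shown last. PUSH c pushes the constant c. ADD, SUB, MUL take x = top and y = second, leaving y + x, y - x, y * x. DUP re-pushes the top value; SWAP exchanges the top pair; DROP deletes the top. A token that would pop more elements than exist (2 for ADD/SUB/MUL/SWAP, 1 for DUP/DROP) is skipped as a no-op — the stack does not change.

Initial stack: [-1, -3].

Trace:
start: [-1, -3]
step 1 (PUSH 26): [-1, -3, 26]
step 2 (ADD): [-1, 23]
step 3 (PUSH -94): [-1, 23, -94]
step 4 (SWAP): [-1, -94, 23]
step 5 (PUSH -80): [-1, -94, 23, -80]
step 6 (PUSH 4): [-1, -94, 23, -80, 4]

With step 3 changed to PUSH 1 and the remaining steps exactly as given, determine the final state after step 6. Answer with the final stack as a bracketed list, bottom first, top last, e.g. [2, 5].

[-1, 1, 23, -80, 4]

(re-executing from step 3 with the substitution; state before step 3: [-1, 23])
step 3 (PUSH 1): [-1, 23, 1]
step 4 (SWAP): [-1, 1, 23]
step 5 (PUSH -80): [-1, 1, 23, -80]
step 6 (PUSH 4): [-1, 1, 23, -80, 4]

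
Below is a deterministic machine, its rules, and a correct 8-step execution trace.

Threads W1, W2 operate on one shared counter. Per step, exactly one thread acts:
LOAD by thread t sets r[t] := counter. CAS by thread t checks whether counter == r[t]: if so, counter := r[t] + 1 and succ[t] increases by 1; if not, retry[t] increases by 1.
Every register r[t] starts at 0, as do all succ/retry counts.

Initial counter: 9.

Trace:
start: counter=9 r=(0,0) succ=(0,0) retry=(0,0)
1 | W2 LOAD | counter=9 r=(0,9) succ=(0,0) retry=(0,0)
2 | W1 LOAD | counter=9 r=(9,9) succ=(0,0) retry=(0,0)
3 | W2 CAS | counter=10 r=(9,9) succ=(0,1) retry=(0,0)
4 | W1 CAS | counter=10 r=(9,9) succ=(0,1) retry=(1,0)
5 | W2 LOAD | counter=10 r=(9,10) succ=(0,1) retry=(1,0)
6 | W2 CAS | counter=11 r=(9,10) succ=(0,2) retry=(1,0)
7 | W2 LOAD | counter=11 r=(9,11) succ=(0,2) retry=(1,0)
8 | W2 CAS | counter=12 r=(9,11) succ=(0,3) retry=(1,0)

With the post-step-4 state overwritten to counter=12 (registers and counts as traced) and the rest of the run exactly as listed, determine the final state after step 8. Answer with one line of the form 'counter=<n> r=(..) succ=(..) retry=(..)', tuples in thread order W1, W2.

counter=14 r=(9,13) succ=(0,3) retry=(1,0)

state after step 4 := counter=12 r=(9,9) succ=(0,1) retry=(1,0)
5 | W2 LOAD | counter=12 r=(9,12) succ=(0,1) retry=(1,0)
6 | W2 CAS | counter=13 r=(9,12) succ=(0,2) retry=(1,0)
7 | W2 LOAD | counter=13 r=(9,13) succ=(0,2) retry=(1,0)
8 | W2 CAS | counter=14 r=(9,13) succ=(0,3) retry=(1,0)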